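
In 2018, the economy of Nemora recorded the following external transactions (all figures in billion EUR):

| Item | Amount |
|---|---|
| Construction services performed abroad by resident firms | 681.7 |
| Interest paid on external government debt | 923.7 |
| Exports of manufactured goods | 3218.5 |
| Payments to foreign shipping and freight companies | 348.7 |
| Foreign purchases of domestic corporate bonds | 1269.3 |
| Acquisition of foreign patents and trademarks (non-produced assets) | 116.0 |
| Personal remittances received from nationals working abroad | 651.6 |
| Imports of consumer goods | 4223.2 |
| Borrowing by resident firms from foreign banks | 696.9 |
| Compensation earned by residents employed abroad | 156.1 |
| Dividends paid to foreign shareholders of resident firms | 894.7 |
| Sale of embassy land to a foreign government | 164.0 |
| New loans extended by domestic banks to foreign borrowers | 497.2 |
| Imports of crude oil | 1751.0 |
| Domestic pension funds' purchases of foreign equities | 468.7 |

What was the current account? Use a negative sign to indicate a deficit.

Goods: 3218.5 - 4223.2 - 1751.0 = -2755.7
Services: -348.7 + 681.7 = 333.0
Primary income: -923.7 - 894.7 + 156.1 = -1662.3
Secondary income: 651.6
Current account = (-2755.7) + 333.0 + (-1662.3) + 651.6 = -3433.4
(Excluded from the current account — financial account: foreign purchases of domestic corporate bonds 1269.3, borrowing by resident firms from foreign banks 696.9, new loans extended by domestic banks to foreign borrowers 497.2, domestic pension funds' purchases of foreign equities 468.7; capital account: acquisition of foreign patents and trademarks (non-produced assets) 116.0, sale of embassy land to a foreign government 164.0.)

-3433.4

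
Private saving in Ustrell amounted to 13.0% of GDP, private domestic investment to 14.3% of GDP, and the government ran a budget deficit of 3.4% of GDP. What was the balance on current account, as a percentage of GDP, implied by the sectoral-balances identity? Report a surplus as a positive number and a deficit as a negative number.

-4.7

By the sectoral-balances identity, CA = (S_private - I) + (T - G).
Private balance = 13.0 - 14.3 = -1.3
Government balance (T - G) = -3.4
CA = -1.3 + (-3.4) = -4.7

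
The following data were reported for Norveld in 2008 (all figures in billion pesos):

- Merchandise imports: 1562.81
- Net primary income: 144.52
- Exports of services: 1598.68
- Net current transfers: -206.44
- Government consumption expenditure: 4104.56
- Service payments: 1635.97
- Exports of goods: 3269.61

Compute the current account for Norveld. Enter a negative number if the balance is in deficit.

1607.59

Goods balance = 3269.61 - 1562.81 = 1706.80
Services balance = 1598.68 - 1635.97 = -37.29
Trade balance (goods + services) = 1706.80 + (-37.29) = 1669.51
Net primary income = 144.52
Net secondary income = -206.44
Current account = 1669.51 + 144.52 + (-206.44) = 1607.59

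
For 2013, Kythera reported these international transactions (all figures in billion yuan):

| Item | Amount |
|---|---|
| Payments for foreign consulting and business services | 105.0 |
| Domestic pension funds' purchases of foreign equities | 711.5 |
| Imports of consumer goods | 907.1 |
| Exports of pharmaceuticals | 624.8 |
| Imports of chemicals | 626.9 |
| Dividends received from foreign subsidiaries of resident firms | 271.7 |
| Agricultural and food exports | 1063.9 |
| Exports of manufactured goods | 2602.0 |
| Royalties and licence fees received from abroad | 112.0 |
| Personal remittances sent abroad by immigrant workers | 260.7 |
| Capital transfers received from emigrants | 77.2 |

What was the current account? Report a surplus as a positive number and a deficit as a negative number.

2774.7

Goods: -626.9 - 907.1 + 624.8 + 1063.9 + 2602.0 = 2756.7
Services: -105.0 + 112.0 = 7.0
Primary income: 271.7
Secondary income: -260.7
Current account = 2756.7 + 7.0 + 271.7 + (-260.7) = 2774.7
(Excluded from the current account — financial account: domestic pension funds' purchases of foreign equities 711.5; capital account: capital transfers received from emigrants 77.2.)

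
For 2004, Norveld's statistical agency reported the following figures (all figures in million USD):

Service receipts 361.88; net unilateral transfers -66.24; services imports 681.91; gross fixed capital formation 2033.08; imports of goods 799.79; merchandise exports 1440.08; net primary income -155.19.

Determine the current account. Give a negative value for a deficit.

98.83

Goods balance = 1440.08 - 799.79 = 640.29
Services balance = 361.88 - 681.91 = -320.03
Trade balance (goods + services) = 640.29 + (-320.03) = 320.26
Net primary income = -155.19
Net secondary income = -66.24
Current account = 320.26 + (-155.19) + (-66.24) = 98.83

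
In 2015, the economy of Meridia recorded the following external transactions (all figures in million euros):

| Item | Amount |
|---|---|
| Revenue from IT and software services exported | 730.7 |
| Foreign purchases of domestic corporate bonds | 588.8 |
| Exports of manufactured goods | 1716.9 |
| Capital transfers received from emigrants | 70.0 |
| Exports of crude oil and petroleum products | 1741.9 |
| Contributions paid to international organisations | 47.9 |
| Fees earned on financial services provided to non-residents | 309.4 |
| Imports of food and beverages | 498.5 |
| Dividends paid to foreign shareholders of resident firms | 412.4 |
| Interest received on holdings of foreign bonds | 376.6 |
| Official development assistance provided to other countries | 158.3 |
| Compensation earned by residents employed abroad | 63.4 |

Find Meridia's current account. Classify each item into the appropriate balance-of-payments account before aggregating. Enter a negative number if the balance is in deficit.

Goods: 1741.9 + 1716.9 - 498.5 = 2960.3
Services: 309.4 + 730.7 = 1040.1
Primary income: 376.6 - 412.4 + 63.4 = 27.6
Secondary income: -47.9 - 158.3 = -206.2
Current account = 2960.3 + 1040.1 + 27.6 + (-206.2) = 3821.8
(Excluded from the current account — financial account: foreign purchases of domestic corporate bonds 588.8; capital account: capital transfers received from emigrants 70.0.)

3821.8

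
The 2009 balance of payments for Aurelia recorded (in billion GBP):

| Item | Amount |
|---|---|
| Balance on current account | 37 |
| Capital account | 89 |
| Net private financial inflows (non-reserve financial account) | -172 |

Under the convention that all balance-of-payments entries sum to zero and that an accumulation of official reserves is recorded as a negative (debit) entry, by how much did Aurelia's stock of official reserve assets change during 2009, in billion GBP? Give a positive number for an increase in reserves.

-46

Official reserve transactions balance = -(37 + 89 + (-172)) = 46
An accumulation of reserves is recorded as a debit (negative entry), so the change in the stock of reserves is the negative of that balance.
Change in official reserves = -(46) = -46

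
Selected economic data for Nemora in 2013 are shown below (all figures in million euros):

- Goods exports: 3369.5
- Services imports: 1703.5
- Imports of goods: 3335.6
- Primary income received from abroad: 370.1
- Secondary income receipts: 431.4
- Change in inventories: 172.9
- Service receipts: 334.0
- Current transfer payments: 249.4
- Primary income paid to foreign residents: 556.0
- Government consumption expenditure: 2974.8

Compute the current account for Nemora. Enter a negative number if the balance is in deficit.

-1339.5

Goods balance = 3369.5 - 3335.6 = 33.9
Services balance = 334.0 - 1703.5 = -1369.5
Trade balance (goods + services) = 33.9 + (-1369.5) = -1335.6
Net primary income = 370.1 - 556.0 = -185.9
Net secondary income = 431.4 - 249.4 = 182.0
Current account = -1335.6 + (-185.9) + 182.0 = -1339.5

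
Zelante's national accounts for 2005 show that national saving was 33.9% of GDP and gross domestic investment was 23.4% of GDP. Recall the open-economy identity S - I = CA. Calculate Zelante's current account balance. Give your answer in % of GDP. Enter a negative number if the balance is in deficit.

10.5

S - I = CA (net lending to the rest of the world).
CA = S - I = 33.9 - 23.4 = 10.5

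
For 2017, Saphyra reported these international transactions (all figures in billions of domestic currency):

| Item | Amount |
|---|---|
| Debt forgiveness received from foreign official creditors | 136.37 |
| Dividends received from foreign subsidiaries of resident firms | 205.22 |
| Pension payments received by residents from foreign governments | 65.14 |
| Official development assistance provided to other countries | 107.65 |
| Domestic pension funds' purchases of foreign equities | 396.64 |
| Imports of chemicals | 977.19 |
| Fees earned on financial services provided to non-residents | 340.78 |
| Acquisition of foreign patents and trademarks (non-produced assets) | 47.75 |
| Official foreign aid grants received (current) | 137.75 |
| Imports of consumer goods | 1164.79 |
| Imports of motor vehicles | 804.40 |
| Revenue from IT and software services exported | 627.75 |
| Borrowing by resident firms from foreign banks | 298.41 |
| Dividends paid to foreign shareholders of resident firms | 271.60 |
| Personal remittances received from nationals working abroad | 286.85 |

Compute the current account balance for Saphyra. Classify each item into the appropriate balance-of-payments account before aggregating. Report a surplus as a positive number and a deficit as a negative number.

Goods: -977.19 - 804.40 - 1164.79 = -2946.38
Services: 627.75 + 340.78 = 968.53
Primary income: -271.60 + 205.22 = -66.38
Secondary income: 65.14 - 107.65 + 137.75 + 286.85 = 382.09
Current account = (-2946.38) + 968.53 + (-66.38) + 382.09 = -1662.14
(Excluded from the current account — capital account: debt forgiveness received from foreign official creditors 136.37, acquisition of foreign patents and trademarks (non-produced assets) 47.75; financial account: domestic pension funds' purchases of foreign equities 396.64, borrowing by resident firms from foreign banks 298.41.)

-1662.14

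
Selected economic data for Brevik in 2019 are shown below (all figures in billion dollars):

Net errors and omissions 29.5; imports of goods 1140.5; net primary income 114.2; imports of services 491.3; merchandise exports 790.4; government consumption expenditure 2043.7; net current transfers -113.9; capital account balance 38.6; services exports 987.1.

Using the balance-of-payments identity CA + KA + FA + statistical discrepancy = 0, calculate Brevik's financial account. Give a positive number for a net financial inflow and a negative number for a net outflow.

-214.1

Goods balance = 790.4 - 1140.5 = -350.1
Services balance = 987.1 - 491.3 = 495.8
Trade balance (goods + services) = -350.1 + 495.8 = 145.7
Net primary income = 114.2
Net secondary income = -113.9
Current account = 145.7 + 114.2 + (-113.9) = 146.0
Financial account = -(146.0 + 38.6 + 29.5) = -214.1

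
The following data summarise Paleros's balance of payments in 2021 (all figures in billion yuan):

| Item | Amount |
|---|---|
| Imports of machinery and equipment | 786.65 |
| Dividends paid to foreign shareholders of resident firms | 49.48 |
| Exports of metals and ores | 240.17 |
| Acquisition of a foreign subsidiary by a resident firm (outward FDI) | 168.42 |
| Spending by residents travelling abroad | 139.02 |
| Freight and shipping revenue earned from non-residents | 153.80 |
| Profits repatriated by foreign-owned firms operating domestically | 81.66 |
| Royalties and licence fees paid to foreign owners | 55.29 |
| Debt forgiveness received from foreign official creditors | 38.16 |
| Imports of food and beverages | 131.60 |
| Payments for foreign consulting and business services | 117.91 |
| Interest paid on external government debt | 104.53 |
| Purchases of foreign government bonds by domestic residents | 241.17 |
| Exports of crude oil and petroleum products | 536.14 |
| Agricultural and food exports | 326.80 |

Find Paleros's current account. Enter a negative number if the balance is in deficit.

Goods: 536.14 - 131.60 - 786.65 + 326.80 + 240.17 = 184.86
Services: -117.91 + 153.80 - 55.29 - 139.02 = -158.42
Primary income: -104.53 - 81.66 - 49.48 = -235.67
Current account = 184.86 + (-158.42) + (-235.67) = -209.23
(Excluded from the current account — financial account: acquisition of a foreign subsidiary by a resident firm (outward FDI) 168.42, purchases of foreign government bonds by domestic residents 241.17; capital account: debt forgiveness received from foreign official creditors 38.16.)

-209.23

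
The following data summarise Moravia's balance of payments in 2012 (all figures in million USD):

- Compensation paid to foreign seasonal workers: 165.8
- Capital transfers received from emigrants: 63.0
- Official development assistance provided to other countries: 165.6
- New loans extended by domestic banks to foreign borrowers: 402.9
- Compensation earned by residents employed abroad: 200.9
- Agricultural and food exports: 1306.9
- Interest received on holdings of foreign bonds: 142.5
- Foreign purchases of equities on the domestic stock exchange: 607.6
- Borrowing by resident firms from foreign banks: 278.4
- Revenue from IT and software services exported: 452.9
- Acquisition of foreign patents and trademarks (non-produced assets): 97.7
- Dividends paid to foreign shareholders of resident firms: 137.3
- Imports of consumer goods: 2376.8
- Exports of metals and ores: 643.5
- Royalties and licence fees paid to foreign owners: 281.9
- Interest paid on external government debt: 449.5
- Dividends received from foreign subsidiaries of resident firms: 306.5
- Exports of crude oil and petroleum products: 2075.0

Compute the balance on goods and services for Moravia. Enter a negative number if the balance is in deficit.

1819.6

Goods: 1306.9 + 2075.0 - 2376.8 + 643.5 = 1648.6
Services: 452.9 - 281.9 = 171.0
Trade balance = 1648.6 + 171.0 = 1819.6
(Excluded from the trade balance — primary income: compensation paid to foreign seasonal workers 165.8, compensation earned by residents employed abroad 200.9, interest received on holdings of foreign bonds 142.5, dividends paid to foreign shareholders of resident firms 137.3, interest paid on external government debt 449.5, dividends received from foreign subsidiaries of resident firms 306.5; capital account: capital transfers received from emigrants 63.0, acquisition of foreign patents and trademarks (non-produced assets) 97.7; secondary income: official development assistance provided to other countries 165.6; financial account: new loans extended by domestic banks to foreign borrowers 402.9, foreign purchases of equities on the domestic stock exchange 607.6, borrowing by resident firms from foreign banks 278.4.)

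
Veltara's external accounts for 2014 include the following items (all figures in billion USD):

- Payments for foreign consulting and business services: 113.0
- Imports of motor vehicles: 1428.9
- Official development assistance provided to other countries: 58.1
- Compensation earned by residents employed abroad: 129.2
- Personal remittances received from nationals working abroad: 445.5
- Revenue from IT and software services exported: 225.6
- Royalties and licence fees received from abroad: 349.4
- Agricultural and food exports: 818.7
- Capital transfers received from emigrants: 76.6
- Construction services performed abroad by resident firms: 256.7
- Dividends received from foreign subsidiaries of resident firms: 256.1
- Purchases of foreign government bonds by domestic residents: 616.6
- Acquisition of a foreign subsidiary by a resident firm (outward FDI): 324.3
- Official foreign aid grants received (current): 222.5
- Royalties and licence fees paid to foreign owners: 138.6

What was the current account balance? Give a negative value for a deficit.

Goods: -1428.9 + 818.7 = -610.2
Services: 256.7 - 113.0 + 225.6 + 349.4 - 138.6 = 580.1
Primary income: 256.1 + 129.2 = 385.3
Secondary income: 445.5 + 222.5 - 58.1 = 609.9
Current account = (-610.2) + 580.1 + 385.3 + 609.9 = 965.1
(Excluded from the current account — capital account: capital transfers received from emigrants 76.6; financial account: purchases of foreign government bonds by domestic residents 616.6, acquisition of a foreign subsidiary by a resident firm (outward FDI) 324.3.)

965.1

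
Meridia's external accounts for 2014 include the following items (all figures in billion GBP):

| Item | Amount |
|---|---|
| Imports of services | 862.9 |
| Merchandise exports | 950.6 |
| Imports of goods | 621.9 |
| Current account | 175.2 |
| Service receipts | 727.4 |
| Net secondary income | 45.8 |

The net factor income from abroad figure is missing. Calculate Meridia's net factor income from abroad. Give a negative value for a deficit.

Current account = goods balance + services balance + net primary income + net secondary income
Sum of the known components = 239.0
Net factor income from abroad = CA - (known components) = 175.2 - 239.0 = -63.8

-63.8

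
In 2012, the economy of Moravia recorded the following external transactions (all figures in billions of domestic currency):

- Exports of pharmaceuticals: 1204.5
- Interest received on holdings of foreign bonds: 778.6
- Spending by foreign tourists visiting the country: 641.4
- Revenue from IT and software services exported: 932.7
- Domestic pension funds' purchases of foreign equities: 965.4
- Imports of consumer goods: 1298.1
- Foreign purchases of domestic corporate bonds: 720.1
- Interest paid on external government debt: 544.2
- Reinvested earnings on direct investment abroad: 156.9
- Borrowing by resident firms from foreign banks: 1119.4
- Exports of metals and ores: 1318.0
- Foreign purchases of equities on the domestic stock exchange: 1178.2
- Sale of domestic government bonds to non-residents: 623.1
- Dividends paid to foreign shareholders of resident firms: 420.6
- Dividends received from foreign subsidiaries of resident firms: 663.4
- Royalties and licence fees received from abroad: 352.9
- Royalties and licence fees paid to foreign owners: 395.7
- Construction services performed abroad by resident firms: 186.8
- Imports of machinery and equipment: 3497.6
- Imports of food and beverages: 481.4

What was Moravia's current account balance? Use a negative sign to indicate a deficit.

-402.4

Goods: -481.4 - 1298.1 + 1318.0 - 3497.6 + 1204.5 = -2754.6
Services: 352.9 - 395.7 + 932.7 + 641.4 + 186.8 = 1718.1
Primary income: 156.9 - 420.6 + 778.6 + 663.4 - 544.2 = 634.1
Current account = (-2754.6) + 1718.1 + 634.1 = -402.4
(Excluded from the current account — financial account: domestic pension funds' purchases of foreign equities 965.4, foreign purchases of domestic corporate bonds 720.1, borrowing by resident firms from foreign banks 1119.4, foreign purchases of equities on the domestic stock exchange 1178.2, sale of domestic government bonds to non-residents 623.1.)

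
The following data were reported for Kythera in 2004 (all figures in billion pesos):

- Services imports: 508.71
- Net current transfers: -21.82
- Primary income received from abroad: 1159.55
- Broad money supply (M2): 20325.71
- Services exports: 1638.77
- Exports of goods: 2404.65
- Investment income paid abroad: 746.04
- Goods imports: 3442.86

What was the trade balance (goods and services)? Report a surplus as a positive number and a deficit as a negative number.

Goods balance = 2404.65 - 3442.86 = -1038.21
Services balance = 1638.77 - 508.71 = 1130.06
Trade balance (goods + services) = -1038.21 + 1130.06 = 91.85

91.85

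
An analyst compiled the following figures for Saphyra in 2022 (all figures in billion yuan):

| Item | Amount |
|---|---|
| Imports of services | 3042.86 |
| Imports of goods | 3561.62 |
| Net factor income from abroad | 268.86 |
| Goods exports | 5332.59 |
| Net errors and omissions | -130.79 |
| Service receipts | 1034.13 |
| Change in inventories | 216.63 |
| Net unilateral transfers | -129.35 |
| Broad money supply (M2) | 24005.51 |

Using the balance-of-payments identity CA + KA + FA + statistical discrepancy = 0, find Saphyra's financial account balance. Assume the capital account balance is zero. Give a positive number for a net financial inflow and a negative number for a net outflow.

229.04

Goods balance = 5332.59 - 3561.62 = 1770.97
Services balance = 1034.13 - 3042.86 = -2008.73
Trade balance (goods + services) = 1770.97 + (-2008.73) = -237.76
Net primary income = 268.86
Net secondary income = -129.35
Current account = -237.76 + 268.86 + (-129.35) = -98.25
Financial account = -(-98.25 + (-130.79)) = 229.04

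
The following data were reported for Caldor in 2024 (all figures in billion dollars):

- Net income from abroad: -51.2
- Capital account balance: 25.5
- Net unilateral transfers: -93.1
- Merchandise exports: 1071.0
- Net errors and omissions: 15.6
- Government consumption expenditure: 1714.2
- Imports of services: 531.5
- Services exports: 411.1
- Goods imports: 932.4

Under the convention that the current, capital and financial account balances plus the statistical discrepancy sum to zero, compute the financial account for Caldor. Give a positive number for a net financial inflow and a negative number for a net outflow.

85.0

Goods balance = 1071.0 - 932.4 = 138.6
Services balance = 411.1 - 531.5 = -120.4
Trade balance (goods + services) = 138.6 + (-120.4) = 18.2
Net primary income = -51.2
Net secondary income = -93.1
Current account = 18.2 + (-51.2) + (-93.1) = -126.1
Financial account = -(-126.1 + 25.5 + 15.6) = 85.0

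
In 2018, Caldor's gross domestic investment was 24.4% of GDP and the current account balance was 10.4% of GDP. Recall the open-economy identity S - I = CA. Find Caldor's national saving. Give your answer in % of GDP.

S - I = CA (net lending to the rest of the world).
S = I + CA = 24.4 + 10.4 = 34.8

34.8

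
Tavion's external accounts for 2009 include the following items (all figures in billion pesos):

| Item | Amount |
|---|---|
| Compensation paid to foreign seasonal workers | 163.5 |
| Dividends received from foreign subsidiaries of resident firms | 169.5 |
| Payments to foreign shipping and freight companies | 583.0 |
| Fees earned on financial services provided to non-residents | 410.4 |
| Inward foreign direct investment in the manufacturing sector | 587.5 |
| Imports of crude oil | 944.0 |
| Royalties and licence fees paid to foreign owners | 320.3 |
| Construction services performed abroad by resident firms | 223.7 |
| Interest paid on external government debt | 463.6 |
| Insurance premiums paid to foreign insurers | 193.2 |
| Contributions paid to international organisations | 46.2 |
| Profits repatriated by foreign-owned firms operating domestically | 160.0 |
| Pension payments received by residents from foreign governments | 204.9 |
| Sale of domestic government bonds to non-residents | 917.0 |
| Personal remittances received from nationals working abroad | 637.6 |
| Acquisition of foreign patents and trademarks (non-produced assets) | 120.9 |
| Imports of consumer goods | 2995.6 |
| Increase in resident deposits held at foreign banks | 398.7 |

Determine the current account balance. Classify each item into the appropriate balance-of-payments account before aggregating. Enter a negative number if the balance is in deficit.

-4223.3

Goods: -2995.6 - 944.0 = -3939.6
Services: 223.7 - 193.2 - 320.3 + 410.4 - 583.0 = -462.4
Primary income: -463.6 - 160.0 + 169.5 - 163.5 = -617.6
Secondary income: 204.9 - 46.2 + 637.6 = 796.3
Current account = (-3939.6) + (-462.4) + (-617.6) + 796.3 = -4223.3
(Excluded from the current account — financial account: inward foreign direct investment in the manufacturing sector 587.5, sale of domestic government bonds to non-residents 917.0, increase in resident deposits held at foreign banks 398.7; capital account: acquisition of foreign patents and trademarks (non-produced assets) 120.9.)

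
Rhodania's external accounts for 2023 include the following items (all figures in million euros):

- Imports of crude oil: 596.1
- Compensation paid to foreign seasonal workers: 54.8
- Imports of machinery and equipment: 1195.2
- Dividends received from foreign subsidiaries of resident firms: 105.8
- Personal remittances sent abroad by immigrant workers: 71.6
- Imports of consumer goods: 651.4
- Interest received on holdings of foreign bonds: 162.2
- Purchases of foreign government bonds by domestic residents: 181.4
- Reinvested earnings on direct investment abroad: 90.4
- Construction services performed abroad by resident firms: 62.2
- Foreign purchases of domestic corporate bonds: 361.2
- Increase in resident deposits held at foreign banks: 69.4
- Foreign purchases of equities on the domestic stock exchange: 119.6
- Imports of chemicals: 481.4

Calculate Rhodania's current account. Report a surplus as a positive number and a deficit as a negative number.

-2629.9

Goods: -596.1 - 1195.2 - 481.4 - 651.4 = -2924.1
Services: 62.2
Primary income: -54.8 + 162.2 + 105.8 + 90.4 = 303.6
Secondary income: -71.6
Current account = (-2924.1) + 62.2 + 303.6 + (-71.6) = -2629.9
(Excluded from the current account — financial account: purchases of foreign government bonds by domestic residents 181.4, foreign purchases of domestic corporate bonds 361.2, increase in resident deposits held at foreign banks 69.4, foreign purchases of equities on the domestic stock exchange 119.6.)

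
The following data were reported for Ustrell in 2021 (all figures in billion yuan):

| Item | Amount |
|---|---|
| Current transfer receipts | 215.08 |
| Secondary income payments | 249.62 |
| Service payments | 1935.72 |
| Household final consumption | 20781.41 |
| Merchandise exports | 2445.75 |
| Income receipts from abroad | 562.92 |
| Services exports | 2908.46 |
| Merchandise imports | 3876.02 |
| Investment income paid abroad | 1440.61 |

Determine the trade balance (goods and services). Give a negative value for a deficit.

-457.53

Goods balance = 2445.75 - 3876.02 = -1430.27
Services balance = 2908.46 - 1935.72 = 972.74
Trade balance (goods + services) = -1430.27 + 972.74 = -457.53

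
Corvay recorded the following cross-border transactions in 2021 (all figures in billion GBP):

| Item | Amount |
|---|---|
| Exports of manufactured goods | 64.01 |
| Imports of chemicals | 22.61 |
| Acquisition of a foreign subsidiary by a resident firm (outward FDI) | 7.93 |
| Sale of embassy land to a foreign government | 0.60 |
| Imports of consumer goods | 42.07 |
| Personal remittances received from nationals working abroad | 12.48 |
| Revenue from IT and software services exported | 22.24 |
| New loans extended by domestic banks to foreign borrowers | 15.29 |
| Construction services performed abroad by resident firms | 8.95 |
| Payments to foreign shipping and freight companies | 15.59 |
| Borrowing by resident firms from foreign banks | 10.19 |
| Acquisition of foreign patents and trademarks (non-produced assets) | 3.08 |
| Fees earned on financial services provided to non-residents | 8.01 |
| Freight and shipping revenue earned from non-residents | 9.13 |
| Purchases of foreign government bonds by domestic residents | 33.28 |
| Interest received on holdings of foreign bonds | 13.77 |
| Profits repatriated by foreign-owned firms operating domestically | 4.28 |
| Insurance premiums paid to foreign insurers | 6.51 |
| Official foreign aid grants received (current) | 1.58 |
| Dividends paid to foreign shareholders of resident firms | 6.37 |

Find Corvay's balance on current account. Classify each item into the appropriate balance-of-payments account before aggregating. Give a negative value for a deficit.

42.74

Goods: -22.61 + 64.01 - 42.07 = -0.67
Services: -6.51 + 8.95 + 22.24 - 15.59 + 9.13 + 8.01 = 26.23
Primary income: -4.28 - 6.37 + 13.77 = 3.12
Secondary income: 1.58 + 12.48 = 14.06
Current account = (-0.67) + 26.23 + 3.12 + 14.06 = 42.74
(Excluded from the current account — financial account: acquisition of a foreign subsidiary by a resident firm (outward FDI) 7.93, new loans extended by domestic banks to foreign borrowers 15.29, borrowing by resident firms from foreign banks 10.19, purchases of foreign government bonds by domestic residents 33.28; capital account: sale of embassy land to a foreign government 0.60, acquisition of foreign patents and trademarks (non-produced assets) 3.08.)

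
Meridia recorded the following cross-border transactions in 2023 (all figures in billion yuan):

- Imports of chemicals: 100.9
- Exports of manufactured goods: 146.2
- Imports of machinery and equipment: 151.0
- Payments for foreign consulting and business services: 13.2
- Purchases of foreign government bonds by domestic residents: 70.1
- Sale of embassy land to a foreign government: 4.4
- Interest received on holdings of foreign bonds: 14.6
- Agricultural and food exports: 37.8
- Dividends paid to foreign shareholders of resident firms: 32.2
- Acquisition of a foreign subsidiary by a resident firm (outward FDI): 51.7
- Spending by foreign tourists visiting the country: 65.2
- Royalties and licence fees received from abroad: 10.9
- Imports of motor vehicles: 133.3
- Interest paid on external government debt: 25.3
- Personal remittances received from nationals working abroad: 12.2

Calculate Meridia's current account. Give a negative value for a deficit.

Goods: 37.8 + 146.2 - 133.3 - 151.0 - 100.9 = -201.2
Services: 65.2 - 13.2 + 10.9 = 62.9
Primary income: -25.3 + 14.6 - 32.2 = -42.9
Secondary income: 12.2
Current account = (-201.2) + 62.9 + (-42.9) + 12.2 = -169.0
(Excluded from the current account — financial account: purchases of foreign government bonds by domestic residents 70.1, acquisition of a foreign subsidiary by a resident firm (outward FDI) 51.7; capital account: sale of embassy land to a foreign government 4.4.)

-169.0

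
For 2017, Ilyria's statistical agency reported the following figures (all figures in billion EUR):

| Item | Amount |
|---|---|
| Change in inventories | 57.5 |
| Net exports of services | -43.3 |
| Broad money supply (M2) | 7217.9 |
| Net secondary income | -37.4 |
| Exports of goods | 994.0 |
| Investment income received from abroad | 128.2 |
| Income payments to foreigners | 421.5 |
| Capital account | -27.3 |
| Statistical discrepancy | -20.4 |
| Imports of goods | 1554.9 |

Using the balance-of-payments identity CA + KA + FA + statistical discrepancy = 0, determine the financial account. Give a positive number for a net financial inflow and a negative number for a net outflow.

Goods balance = 994.0 - 1554.9 = -560.9
Services balance = -43.3
Trade balance (goods + services) = -560.9 + (-43.3) = -604.2
Net primary income = 128.2 - 421.5 = -293.3
Net secondary income = -37.4
Current account = -604.2 + (-293.3) + (-37.4) = -934.9
Financial account = -(-934.9 + (-27.3) + (-20.4)) = 982.6

982.6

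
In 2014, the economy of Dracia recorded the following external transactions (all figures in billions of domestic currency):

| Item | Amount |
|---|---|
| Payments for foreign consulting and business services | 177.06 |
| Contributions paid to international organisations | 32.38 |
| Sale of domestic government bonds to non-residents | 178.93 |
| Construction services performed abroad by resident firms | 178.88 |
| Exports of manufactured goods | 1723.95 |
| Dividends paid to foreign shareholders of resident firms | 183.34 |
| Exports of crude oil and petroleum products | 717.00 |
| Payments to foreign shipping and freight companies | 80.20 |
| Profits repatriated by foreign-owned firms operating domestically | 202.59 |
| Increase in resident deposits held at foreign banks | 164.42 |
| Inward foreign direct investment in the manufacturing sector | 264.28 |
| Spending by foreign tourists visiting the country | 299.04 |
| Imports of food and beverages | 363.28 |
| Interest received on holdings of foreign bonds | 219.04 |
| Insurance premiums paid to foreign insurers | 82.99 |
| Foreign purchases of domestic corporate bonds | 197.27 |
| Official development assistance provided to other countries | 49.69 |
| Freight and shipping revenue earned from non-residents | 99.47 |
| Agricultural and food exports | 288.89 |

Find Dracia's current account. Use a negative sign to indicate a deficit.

2354.74

Goods: -363.28 + 717.00 + 1723.95 + 288.89 = 2366.56
Services: 178.88 + 299.04 - 80.20 + 99.47 - 82.99 - 177.06 = 237.14
Primary income: -183.34 - 202.59 + 219.04 = -166.89
Secondary income: -32.38 - 49.69 = -82.07
Current account = 2366.56 + 237.14 + (-166.89) + (-82.07) = 2354.74
(Excluded from the current account — financial account: sale of domestic government bonds to non-residents 178.93, increase in resident deposits held at foreign banks 164.42, inward foreign direct investment in the manufacturing sector 264.28, foreign purchases of domestic corporate bonds 197.27.)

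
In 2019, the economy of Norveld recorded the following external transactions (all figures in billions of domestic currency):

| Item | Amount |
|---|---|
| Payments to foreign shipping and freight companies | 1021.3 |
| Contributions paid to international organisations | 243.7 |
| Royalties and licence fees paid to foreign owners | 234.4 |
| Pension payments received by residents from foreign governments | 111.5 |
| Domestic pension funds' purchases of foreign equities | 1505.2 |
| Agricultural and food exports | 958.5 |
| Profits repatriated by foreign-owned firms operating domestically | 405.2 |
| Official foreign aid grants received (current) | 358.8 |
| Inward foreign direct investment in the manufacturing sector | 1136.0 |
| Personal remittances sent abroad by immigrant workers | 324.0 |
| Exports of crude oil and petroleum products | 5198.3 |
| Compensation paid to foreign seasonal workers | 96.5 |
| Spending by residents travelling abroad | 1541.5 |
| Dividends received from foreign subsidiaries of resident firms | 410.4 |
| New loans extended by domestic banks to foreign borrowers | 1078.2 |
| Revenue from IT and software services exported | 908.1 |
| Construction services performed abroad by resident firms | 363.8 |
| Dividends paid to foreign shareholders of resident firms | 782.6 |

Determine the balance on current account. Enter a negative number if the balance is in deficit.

Goods: 958.5 + 5198.3 = 6156.8
Services: -1021.3 - 1541.5 - 234.4 + 908.1 + 363.8 = -1525.3
Primary income: -782.6 - 405.2 - 96.5 + 410.4 = -873.9
Secondary income: 358.8 - 324.0 - 243.7 + 111.5 = -97.4
Current account = 6156.8 + (-1525.3) + (-873.9) + (-97.4) = 3660.2
(Excluded from the current account — financial account: domestic pension funds' purchases of foreign equities 1505.2, inward foreign direct investment in the manufacturing sector 1136.0, new loans extended by domestic banks to foreign borrowers 1078.2.)

3660.2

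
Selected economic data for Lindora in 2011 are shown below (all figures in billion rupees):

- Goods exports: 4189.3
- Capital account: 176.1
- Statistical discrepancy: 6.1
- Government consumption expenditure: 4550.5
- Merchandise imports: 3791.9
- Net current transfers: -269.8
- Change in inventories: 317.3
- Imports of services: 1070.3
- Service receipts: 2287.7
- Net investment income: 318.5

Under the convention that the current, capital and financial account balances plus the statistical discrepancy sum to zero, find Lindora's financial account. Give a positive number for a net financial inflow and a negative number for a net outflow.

-1845.7

Goods balance = 4189.3 - 3791.9 = 397.4
Services balance = 2287.7 - 1070.3 = 1217.4
Trade balance (goods + services) = 397.4 + 1217.4 = 1614.8
Net primary income = 318.5
Net secondary income = -269.8
Current account = 1614.8 + 318.5 + (-269.8) = 1663.5
Financial account = -(1663.5 + 176.1 + 6.1) = -1845.7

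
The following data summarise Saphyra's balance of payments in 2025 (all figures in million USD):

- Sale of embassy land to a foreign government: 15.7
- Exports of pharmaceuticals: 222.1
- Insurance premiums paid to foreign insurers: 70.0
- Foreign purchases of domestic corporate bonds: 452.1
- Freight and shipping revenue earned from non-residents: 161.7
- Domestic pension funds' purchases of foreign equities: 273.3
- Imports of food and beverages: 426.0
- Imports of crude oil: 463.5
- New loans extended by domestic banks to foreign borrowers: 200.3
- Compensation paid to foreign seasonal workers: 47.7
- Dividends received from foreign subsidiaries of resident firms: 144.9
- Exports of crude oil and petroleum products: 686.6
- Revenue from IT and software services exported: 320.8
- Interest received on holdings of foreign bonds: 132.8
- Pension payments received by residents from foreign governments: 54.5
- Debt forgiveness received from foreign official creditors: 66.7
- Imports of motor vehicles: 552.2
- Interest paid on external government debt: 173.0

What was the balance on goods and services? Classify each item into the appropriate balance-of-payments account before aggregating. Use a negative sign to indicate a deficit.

Goods: 222.1 - 426.0 - 552.2 - 463.5 + 686.6 = -533.0
Services: 320.8 - 70.0 + 161.7 = 412.5
Trade balance = -533.0 + 412.5 = -120.5
(Excluded from the trade balance — capital account: sale of embassy land to a foreign government 15.7, debt forgiveness received from foreign official creditors 66.7; financial account: foreign purchases of domestic corporate bonds 452.1, domestic pension funds' purchases of foreign equities 273.3, new loans extended by domestic banks to foreign borrowers 200.3; primary income: compensation paid to foreign seasonal workers 47.7, dividends received from foreign subsidiaries of resident firms 144.9, interest received on holdings of foreign bonds 132.8, interest paid on external government debt 173.0; secondary income: pension payments received by residents from foreign governments 54.5.)

-120.5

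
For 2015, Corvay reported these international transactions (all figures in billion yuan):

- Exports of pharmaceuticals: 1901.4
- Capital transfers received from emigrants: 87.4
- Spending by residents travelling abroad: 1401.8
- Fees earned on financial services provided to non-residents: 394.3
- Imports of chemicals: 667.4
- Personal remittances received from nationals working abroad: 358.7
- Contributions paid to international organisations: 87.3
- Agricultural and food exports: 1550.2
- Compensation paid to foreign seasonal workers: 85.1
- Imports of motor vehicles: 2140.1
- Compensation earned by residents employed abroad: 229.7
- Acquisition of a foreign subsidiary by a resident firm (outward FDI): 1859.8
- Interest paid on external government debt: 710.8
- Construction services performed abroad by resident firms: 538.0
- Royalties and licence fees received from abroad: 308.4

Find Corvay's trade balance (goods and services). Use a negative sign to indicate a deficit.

Goods: -667.4 + 1550.2 + 1901.4 - 2140.1 = 644.1
Services: -1401.8 + 394.3 + 308.4 + 538.0 = -161.1
Trade balance = 644.1 + (-161.1) = 483.0
(Excluded from the trade balance — capital account: capital transfers received from emigrants 87.4; secondary income: personal remittances received from nationals working abroad 358.7, contributions paid to international organisations 87.3; primary income: compensation paid to foreign seasonal workers 85.1, compensation earned by residents employed abroad 229.7, interest paid on external government debt 710.8; financial account: acquisition of a foreign subsidiary by a resident firm (outward FDI) 1859.8.)

483.0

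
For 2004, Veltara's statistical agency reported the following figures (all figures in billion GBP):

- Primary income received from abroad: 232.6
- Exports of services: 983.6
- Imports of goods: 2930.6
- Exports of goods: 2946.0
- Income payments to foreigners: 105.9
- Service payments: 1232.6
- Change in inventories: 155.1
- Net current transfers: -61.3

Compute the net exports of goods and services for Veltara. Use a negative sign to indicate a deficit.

-233.6

Goods balance = 2946.0 - 2930.6 = 15.4
Services balance = 983.6 - 1232.6 = -249.0
Trade balance (goods + services) = 15.4 + (-249.0) = -233.6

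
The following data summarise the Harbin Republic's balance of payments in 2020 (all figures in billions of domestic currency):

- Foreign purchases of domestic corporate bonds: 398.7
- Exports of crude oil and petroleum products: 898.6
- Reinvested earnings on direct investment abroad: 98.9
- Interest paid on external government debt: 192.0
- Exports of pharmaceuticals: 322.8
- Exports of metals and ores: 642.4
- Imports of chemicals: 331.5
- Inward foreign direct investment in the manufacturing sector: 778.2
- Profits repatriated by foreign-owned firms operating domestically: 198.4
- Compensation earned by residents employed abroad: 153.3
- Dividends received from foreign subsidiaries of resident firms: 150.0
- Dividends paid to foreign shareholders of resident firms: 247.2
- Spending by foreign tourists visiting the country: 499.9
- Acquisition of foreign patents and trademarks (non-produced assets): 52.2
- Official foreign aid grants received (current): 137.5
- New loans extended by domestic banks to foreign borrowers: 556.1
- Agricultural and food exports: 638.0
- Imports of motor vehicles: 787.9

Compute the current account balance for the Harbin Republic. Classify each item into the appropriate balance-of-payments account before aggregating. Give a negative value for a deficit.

1784.4

Goods: -331.5 - 787.9 + 898.6 + 642.4 + 638.0 + 322.8 = 1382.4
Services: 499.9
Primary income: -198.4 - 192.0 - 247.2 + 150.0 + 153.3 + 98.9 = -235.4
Secondary income: 137.5
Current account = 1382.4 + 499.9 + (-235.4) + 137.5 = 1784.4
(Excluded from the current account — financial account: foreign purchases of domestic corporate bonds 398.7, inward foreign direct investment in the manufacturing sector 778.2, new loans extended by domestic banks to foreign borrowers 556.1; capital account: acquisition of foreign patents and trademarks (non-produced assets) 52.2.)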